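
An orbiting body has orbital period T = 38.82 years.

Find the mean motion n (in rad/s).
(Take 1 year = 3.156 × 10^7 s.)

Convert to SI: T = 38.82 years = 1.22516e+09 s.
n = 2π / T.
n = 2π / 1.22516e+09 s ≈ 5.128e-09 rad/s.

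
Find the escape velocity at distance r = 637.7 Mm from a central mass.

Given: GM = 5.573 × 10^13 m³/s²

Convert to SI: r = 637.7 Mm = 6.377e+08 m.
Escape velocity comes from setting total energy to zero: ½v² − GM/r = 0 ⇒ v_esc = √(2GM / r).
v_esc = √(2 · 5.573e+13 / 6.377e+08) m/s ≈ 418.1 m/s = 418.1 m/s.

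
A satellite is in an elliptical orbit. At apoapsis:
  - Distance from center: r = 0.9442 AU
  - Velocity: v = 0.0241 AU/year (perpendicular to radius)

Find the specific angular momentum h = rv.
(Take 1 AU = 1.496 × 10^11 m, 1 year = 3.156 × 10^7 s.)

Convert to SI: r = 0.9442 AU = 1.41252e+11 m; v = 0.0241 AU/year = 114.238 m/s.
With v perpendicular to r, h = r · v.
h = 1.41252e+11 · 114.238 m²/s ≈ 1.614e+13 m²/s.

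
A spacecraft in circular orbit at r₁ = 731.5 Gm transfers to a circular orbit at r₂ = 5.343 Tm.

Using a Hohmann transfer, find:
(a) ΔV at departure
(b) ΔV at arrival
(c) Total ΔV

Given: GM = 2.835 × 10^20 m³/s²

Convert to SI: r₁ = 731.5 Gm = 7.315e+11 m; r₂ = 5.343 Tm = 5.343e+12 m.
Transfer semi-major axis: a_t = (r₁ + r₂)/2 = (7.315e+11 + 5.343e+12)/2 = 3.03725e+12 m.
Circular speeds: v₁ = √(GM/r₁) = 19686.5 m/s, v₂ = √(GM/r₂) = 7284.23 m/s.
Transfer speeds (vis-viva v² = GM(2/r − 1/a_t)): v₁ᵗ = 26110.9 m/s, v₂ᵗ = 3574.79 m/s.
(a) ΔV₁ = |v₁ᵗ − v₁| ≈ 6424 m/s = 6.424 km/s.
(b) ΔV₂ = |v₂ − v₂ᵗ| ≈ 3709 m/s = 3.709 km/s.
(c) ΔV_total = ΔV₁ + ΔV₂ ≈ 1.013e+04 m/s = 10.13 km/s.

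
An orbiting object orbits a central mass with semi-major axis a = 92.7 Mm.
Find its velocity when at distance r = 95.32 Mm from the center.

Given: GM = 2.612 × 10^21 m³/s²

Convert to SI: a = 92.7 Mm = 9.27e+07 m; r = 95.32 Mm = 9.532e+07 m.
Vis-viva: v = √(GM · (2/r − 1/a)).
2/r − 1/a = 2/9.532e+07 − 1/9.27e+07 = 1.01945e-08 m⁻¹.
v = √(2.612e+21 · 1.01945e-08) m/s ≈ 5.16e+06 m/s = 5160 km/s.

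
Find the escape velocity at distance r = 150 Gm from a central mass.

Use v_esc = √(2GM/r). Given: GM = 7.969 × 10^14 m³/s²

Convert to SI: r = 150 Gm = 1.5e+11 m.
Escape velocity comes from setting total energy to zero: ½v² − GM/r = 0 ⇒ v_esc = √(2GM / r).
v_esc = √(2 · 7.969e+14 / 1.5e+11) m/s ≈ 103.1 m/s = 103.1 m/s.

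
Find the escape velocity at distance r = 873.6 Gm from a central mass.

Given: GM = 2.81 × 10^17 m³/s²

Convert to SI: r = 873.6 Gm = 8.736e+11 m.
Escape velocity comes from setting total energy to zero: ½v² − GM/r = 0 ⇒ v_esc = √(2GM / r).
v_esc = √(2 · 2.81e+17 / 8.736e+11) m/s ≈ 802.1 m/s = 802.1 m/s.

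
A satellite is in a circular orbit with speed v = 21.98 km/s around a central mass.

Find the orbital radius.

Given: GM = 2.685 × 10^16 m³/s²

Convert to SI: v = 21.98 km/s = 21980 m/s.
For a circular orbit, v² = GM / r, so r = GM / v².
r = 2.685e+16 / (21980)² m ≈ 5.558e+07 m = 5.558 × 10^7 m.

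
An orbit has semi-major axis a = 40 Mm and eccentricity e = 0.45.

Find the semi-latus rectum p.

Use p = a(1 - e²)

Convert to SI: a = 40 Mm = 4e+07 m.
p = a (1 − e²).
p = 4e+07 · (1 − (0.45)²) = 4e+07 · 0.7975 ≈ 3.19e+07 m = 31.9 Mm.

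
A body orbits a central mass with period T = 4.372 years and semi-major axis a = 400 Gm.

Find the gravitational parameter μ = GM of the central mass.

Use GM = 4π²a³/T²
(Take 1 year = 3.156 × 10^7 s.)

Convert to SI: T = 4.372 years = 1.3798e+08 s; a = 400 Gm = 4e+11 m.
GM = 4π² · a³ / T².
GM = 4π² · (4e+11)³ / (1.3798e+08)² m³/s² ≈ 1.327e+20 m³/s² = 1.327 × 10^20 m³/s².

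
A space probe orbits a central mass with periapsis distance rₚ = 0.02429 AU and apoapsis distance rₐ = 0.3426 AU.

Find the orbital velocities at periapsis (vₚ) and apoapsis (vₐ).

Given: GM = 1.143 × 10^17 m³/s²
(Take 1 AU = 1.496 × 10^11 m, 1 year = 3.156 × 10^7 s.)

Convert to SI: rₚ = 0.02429 AU = 3.63378e+09 m; rₐ = 0.3426 AU = 5.1253e+10 m.
Use the vis-viva equation v² = GM(2/r − 1/a) with a = (rₚ + rₐ)/2 = (3.63378e+09 + 5.1253e+10)/2 = 2.74434e+10 m.
vₚ = √(GM · (2/rₚ − 1/a)) = √(1.143e+17 · (2/3.63378e+09 − 1/2.74434e+10)) m/s ≈ 7665 m/s = 1.617 AU/year.
vₐ = √(GM · (2/rₐ − 1/a)) = √(1.143e+17 · (2/5.1253e+10 − 1/2.74434e+10)) m/s ≈ 543.4 m/s = 0.1146 AU/year.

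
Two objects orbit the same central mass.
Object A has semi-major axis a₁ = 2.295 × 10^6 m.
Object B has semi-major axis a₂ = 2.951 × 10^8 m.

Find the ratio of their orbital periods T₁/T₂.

From Kepler's third law, (T₁/T₂)² = (a₁/a₂)³, so T₁/T₂ = (a₁/a₂)^(3/2).
a₁/a₂ = 2.295e+06 / 2.951e+08 = 0.00777702.
T₁/T₂ = (0.00777702)^(3/2) ≈ 0.0006858.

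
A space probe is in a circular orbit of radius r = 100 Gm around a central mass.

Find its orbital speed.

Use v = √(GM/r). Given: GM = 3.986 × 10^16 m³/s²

Convert to SI: r = 100 Gm = 1e+11 m.
For a circular orbit, gravity supplies the centripetal force, so v = √(GM / r).
v = √(3.986e+16 / 1e+11) m/s ≈ 631.3 m/s = 631.3 m/s.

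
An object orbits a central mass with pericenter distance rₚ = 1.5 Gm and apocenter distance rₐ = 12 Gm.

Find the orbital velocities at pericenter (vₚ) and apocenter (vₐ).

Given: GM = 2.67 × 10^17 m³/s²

Convert to SI: rₚ = 1.5 Gm = 1.5e+09 m; rₐ = 12 Gm = 1.2e+10 m.
Use the vis-viva equation v² = GM(2/r − 1/a) with a = (rₚ + rₐ)/2 = (1.5e+09 + 1.2e+10)/2 = 6.75e+09 m.
vₚ = √(GM · (2/rₚ − 1/a)) = √(2.67e+17 · (2/1.5e+09 − 1/6.75e+09)) m/s ≈ 1.779e+04 m/s = 17.79 km/s.
vₐ = √(GM · (2/rₐ − 1/a)) = √(2.67e+17 · (2/1.2e+10 − 1/6.75e+09)) m/s ≈ 2224 m/s = 2.224 km/s.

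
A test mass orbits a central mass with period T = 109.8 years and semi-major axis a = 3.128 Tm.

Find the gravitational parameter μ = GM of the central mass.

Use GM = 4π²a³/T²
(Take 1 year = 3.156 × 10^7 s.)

Convert to SI: T = 109.8 years = 3.46529e+09 s; a = 3.128 Tm = 3.128e+12 m.
GM = 4π² · a³ / T².
GM = 4π² · (3.128e+12)³ / (3.46529e+09)² m³/s² ≈ 1.006e+20 m³/s² = 1.006 × 10^20 m³/s².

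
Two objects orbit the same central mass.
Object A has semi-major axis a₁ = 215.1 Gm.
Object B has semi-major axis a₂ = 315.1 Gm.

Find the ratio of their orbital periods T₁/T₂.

Convert to SI: a₁ = 215.1 Gm = 2.151e+11 m; a₂ = 315.1 Gm = 3.151e+11 m.
From Kepler's third law, (T₁/T₂)² = (a₁/a₂)³, so T₁/T₂ = (a₁/a₂)^(3/2).
a₁/a₂ = 2.151e+11 / 3.151e+11 = 0.68264.
T₁/T₂ = (0.68264)^(3/2) ≈ 0.564.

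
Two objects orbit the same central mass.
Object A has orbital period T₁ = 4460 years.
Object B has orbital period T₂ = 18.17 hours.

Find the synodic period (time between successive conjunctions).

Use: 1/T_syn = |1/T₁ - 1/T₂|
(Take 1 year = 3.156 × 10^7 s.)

Convert to SI: T₁ = 4460 years = 1.40758e+11 s; T₂ = 18.17 hours = 65412 s.
T_syn = |T₁ · T₂ / (T₁ − T₂)|.
T_syn = |1.40758e+11 · 65412 / (1.40758e+11 − 65412)| s ≈ 6.541e+04 s = 18.17 hours.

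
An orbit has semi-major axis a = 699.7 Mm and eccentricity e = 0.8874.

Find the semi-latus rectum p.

Convert to SI: a = 699.7 Mm = 6.997e+08 m.
p = a (1 − e²).
p = 6.997e+08 · (1 − (0.8874)²) = 6.997e+08 · 0.212521 ≈ 1.487e+08 m = 148.7 Mm.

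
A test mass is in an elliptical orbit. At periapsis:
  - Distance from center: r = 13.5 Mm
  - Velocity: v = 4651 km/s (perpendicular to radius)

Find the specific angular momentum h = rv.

Convert to SI: r = 13.5 Mm = 1.35e+07 m; v = 4651 km/s = 4.651e+06 m/s.
With v perpendicular to r, h = r · v.
h = 1.35e+07 · 4.651e+06 m²/s ≈ 6.279e+13 m²/s.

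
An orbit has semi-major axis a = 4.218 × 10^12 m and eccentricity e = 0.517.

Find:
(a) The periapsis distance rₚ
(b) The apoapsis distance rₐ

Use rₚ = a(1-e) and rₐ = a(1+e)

(a) rₚ = a(1 − e) = 4.218e+12 · (1 − 0.517) = 4.218e+12 · 0.483 ≈ 2.037e+12 m = 2.037 × 10^12 m.
(b) rₐ = a(1 + e) = 4.218e+12 · (1 + 0.517) = 4.218e+12 · 1.517 ≈ 6.399e+12 m = 6.399 × 10^12 m.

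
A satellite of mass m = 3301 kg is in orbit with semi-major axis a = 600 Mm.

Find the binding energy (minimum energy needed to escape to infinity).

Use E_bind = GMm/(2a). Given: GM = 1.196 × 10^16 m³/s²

Convert to SI: a = 600 Mm = 6e+08 m.
Total orbital energy is E = −GMm/(2a); binding energy is E_bind = −E = GMm/(2a).
E_bind = 1.196e+16 · 3301 / (2 · 6e+08) J ≈ 3.29e+10 J = 32.9 GJ.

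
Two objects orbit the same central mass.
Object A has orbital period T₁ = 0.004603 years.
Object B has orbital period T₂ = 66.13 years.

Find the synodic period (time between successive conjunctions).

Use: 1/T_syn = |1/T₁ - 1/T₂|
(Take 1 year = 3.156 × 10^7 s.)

Convert to SI: T₁ = 0.004603 years = 145271 s; T₂ = 66.13 years = 2.08706e+09 s.
T_syn = |T₁ · T₂ / (T₁ − T₂)|.
T_syn = |145271 · 2.08706e+09 / (145271 − 2.08706e+09)| s ≈ 1.453e+05 s = 0.004603 years.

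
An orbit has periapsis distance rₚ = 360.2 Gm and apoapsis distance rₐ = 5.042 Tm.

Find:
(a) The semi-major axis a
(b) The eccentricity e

Convert to SI: rₚ = 360.2 Gm = 3.602e+11 m; rₐ = 5.042 Tm = 5.042e+12 m.
(a) a = (rₚ + rₐ) / 2 = (3.602e+11 + 5.042e+12) / 2 ≈ 2.701e+12 m = 2.701 Tm.
(b) e = (rₐ − rₚ) / (rₐ + rₚ) = (5.042e+12 − 3.602e+11) / (5.042e+12 + 3.602e+11) ≈ 0.8666.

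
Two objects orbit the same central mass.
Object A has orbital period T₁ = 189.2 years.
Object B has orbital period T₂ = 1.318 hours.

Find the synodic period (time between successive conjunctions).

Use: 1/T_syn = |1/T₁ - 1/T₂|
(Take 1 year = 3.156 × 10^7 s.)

Convert to SI: T₁ = 189.2 years = 5.97115e+09 s; T₂ = 1.318 hours = 4744.8 s.
T_syn = |T₁ · T₂ / (T₁ − T₂)|.
T_syn = |5.97115e+09 · 4744.8 / (5.97115e+09 − 4744.8)| s ≈ 4745 s = 1.318 hours.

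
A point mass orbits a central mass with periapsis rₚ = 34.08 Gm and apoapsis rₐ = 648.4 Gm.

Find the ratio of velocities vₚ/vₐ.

Convert to SI: rₚ = 34.08 Gm = 3.408e+10 m; rₐ = 648.4 Gm = 6.484e+11 m.
Conservation of angular momentum gives rₚvₚ = rₐvₐ, so vₚ/vₐ = rₐ/rₚ.
vₚ/vₐ = 6.484e+11 / 3.408e+10 ≈ 19.03.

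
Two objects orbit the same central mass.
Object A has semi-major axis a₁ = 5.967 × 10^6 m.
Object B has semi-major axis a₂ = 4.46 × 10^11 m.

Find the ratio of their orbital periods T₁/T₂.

From Kepler's third law, (T₁/T₂)² = (a₁/a₂)³, so T₁/T₂ = (a₁/a₂)^(3/2).
a₁/a₂ = 5.967e+06 / 4.46e+11 = 1.33789e-05.
T₁/T₂ = (1.33789e-05)^(3/2) ≈ 4.894e-08.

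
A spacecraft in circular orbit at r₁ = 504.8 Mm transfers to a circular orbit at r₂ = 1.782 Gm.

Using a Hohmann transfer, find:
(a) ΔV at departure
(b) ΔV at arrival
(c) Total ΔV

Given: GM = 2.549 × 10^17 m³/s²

Convert to SI: r₁ = 504.8 Mm = 5.048e+08 m; r₂ = 1.782 Gm = 1.782e+09 m.
Transfer semi-major axis: a_t = (r₁ + r₂)/2 = (5.048e+08 + 1.782e+09)/2 = 1.1434e+09 m.
Circular speeds: v₁ = √(GM/r₁) = 22471.1 m/s, v₂ = √(GM/r₂) = 11960 m/s.
Transfer speeds (vis-viva v² = GM(2/r − 1/a_t)): v₁ᵗ = 28053 m/s, v₂ᵗ = 7946.79 m/s.
(a) ΔV₁ = |v₁ᵗ − v₁| ≈ 5582 m/s = 5.582 km/s.
(b) ΔV₂ = |v₂ − v₂ᵗ| ≈ 4013 m/s = 4.013 km/s.
(c) ΔV_total = ΔV₁ + ΔV₂ ≈ 9595 m/s = 9.595 km/s.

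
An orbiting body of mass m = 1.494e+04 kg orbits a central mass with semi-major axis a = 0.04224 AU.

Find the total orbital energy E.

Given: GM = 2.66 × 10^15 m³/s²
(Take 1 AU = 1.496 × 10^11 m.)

Convert to SI: a = 0.04224 AU = 6.3191e+09 m.
E = −GMm / (2a).
E = −2.66e+15 · 1.494e+04 / (2 · 6.3191e+09) J ≈ -3.144e+09 J = -3.144 GJ.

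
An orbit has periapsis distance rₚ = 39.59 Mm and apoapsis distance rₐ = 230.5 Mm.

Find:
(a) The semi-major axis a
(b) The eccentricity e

Convert to SI: rₚ = 39.59 Mm = 3.959e+07 m; rₐ = 230.5 Mm = 2.305e+08 m.
(a) a = (rₚ + rₐ) / 2 = (3.959e+07 + 2.305e+08) / 2 ≈ 1.35e+08 m = 135 Mm.
(b) e = (rₐ − rₚ) / (rₐ + rₚ) = (2.305e+08 − 3.959e+07) / (2.305e+08 + 3.959e+07) ≈ 0.7068.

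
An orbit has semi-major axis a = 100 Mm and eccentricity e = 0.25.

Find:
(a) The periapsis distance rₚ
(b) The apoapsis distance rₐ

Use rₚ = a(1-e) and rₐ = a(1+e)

Convert to SI: a = 100 Mm = 1e+08 m.
(a) rₚ = a(1 − e) = 1e+08 · (1 − 0.25) = 1e+08 · 0.75 ≈ 7.5e+07 m = 75 Mm.
(b) rₐ = a(1 + e) = 1e+08 · (1 + 0.25) = 1e+08 · 1.25 ≈ 1.25e+08 m = 125 Mm.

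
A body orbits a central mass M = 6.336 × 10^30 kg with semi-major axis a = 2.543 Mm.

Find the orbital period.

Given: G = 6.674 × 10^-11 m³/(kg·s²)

Convert to SI: a = 2.543 Mm = 2.543e+06 m.
GM = G · M = 6.674e-11 · 6.336e+30 = 4.22865e+20 m³/s².
Kepler's third law: T = 2π √(a³ / GM).
Substituting a = 2.543e+06 m and GM = 4.22865e+20 m³/s²:
T = 2π √((2.543e+06)³ / 4.22865e+20) s
T ≈ 1.239 s = 1.239 seconds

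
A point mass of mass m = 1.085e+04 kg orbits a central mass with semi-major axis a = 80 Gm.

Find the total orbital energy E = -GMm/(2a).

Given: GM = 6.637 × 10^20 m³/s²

Convert to SI: a = 80 Gm = 8e+10 m.
E = −GMm / (2a).
E = −6.637e+20 · 1.085e+04 / (2 · 8e+10) J ≈ -4.501e+13 J = -45.01 TJ.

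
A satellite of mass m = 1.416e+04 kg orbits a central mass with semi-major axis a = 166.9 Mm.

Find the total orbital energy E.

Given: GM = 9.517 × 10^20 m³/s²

Convert to SI: a = 166.9 Mm = 1.669e+08 m.
E = −GMm / (2a).
E = −9.517e+20 · 1.416e+04 / (2 · 1.669e+08) J ≈ -4.037e+16 J = -40.37 PJ.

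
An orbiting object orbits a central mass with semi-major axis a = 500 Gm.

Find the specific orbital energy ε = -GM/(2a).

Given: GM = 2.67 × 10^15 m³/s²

Convert to SI: a = 500 Gm = 5e+11 m.
ε = −GM / (2a).
ε = −2.67e+15 / (2 · 5e+11) J/kg ≈ -2670 J/kg = -2.67 kJ/kg.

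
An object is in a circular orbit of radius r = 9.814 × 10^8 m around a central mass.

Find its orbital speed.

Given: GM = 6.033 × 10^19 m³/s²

For a circular orbit, gravity supplies the centripetal force, so v = √(GM / r).
v = √(6.033e+19 / 9.814e+08) m/s ≈ 2.479e+05 m/s = 247.9 km/s.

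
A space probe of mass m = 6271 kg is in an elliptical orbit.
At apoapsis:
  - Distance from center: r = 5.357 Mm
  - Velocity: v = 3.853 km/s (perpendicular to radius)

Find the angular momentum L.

Convert to SI: r = 5.357 Mm = 5.357e+06 m; v = 3.853 km/s = 3853 m/s.
Since v is perpendicular to r, L = m · v · r.
L = 6271 · 3853 · 5.357e+06 kg·m²/s ≈ 1.294e+14 kg·m²/s.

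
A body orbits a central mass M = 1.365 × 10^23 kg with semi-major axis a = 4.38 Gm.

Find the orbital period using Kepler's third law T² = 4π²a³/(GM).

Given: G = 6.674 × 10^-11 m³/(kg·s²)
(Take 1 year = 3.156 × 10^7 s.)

Convert to SI: a = 4.38 Gm = 4.38e+09 m.
GM = G · M = 6.674e-11 · 1.365e+23 = 9.11001e+12 m³/s².
Kepler's third law: T = 2π √(a³ / GM).
Substituting a = 4.38e+09 m and GM = 9.11001e+12 m³/s²:
T = 2π √((4.38e+09)³ / 9.11001e+12) s
T ≈ 6.034e+08 s = 19.12 years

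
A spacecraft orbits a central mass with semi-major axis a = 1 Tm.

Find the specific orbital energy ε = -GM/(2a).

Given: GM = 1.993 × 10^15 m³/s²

Convert to SI: a = 1 Tm = 1e+12 m.
ε = −GM / (2a).
ε = −1.993e+15 / (2 · 1e+12) J/kg ≈ -996.5 J/kg = -996.5 J/kg.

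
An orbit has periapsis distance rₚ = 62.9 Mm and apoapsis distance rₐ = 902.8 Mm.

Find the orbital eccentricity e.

Convert to SI: rₚ = 62.9 Mm = 6.29e+07 m; rₐ = 902.8 Mm = 9.028e+08 m.
e = (rₐ − rₚ) / (rₐ + rₚ).
e = (9.028e+08 − 6.29e+07) / (9.028e+08 + 6.29e+07) = 8.399e+08 / 9.657e+08 ≈ 0.8697.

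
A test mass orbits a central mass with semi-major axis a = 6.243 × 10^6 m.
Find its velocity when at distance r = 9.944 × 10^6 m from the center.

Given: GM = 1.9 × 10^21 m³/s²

Vis-viva: v = √(GM · (2/r − 1/a)).
2/r − 1/a = 2/9.944e+06 − 1/6.243e+06 = 4.09469e-08 m⁻¹.
v = √(1.9e+21 · 4.09469e-08) m/s ≈ 8.82e+06 m/s = 8820 km/s.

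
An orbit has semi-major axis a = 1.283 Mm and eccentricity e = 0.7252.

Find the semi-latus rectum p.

Convert to SI: a = 1.283 Mm = 1.283e+06 m.
p = a (1 − e²).
p = 1.283e+06 · (1 − (0.7252)²) = 1.283e+06 · 0.474085 ≈ 6.083e+05 m = 608.3 km.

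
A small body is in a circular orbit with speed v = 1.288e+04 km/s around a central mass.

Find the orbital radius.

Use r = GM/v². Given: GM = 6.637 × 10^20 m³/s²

Convert to SI: v = 1.288e+04 km/s = 1.288e+07 m/s.
For a circular orbit, v² = GM / r, so r = GM / v².
r = 6.637e+20 / (1.288e+07)² m ≈ 4.001e+06 m = 4.001 Mm.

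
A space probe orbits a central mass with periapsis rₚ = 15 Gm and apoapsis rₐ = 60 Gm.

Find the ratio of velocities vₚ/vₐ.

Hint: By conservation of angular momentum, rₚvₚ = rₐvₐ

Convert to SI: rₚ = 15 Gm = 1.5e+10 m; rₐ = 60 Gm = 6e+10 m.
Conservation of angular momentum gives rₚvₚ = rₐvₐ, so vₚ/vₐ = rₐ/rₚ.
vₚ/vₐ = 6e+10 / 1.5e+10 ≈ 4.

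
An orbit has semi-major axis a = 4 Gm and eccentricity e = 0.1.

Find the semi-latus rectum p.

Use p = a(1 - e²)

Convert to SI: a = 4 Gm = 4e+09 m.
p = a (1 − e²).
p = 4e+09 · (1 − (0.1)²) = 4e+09 · 0.99 ≈ 3.96e+09 m = 3.96 Gm.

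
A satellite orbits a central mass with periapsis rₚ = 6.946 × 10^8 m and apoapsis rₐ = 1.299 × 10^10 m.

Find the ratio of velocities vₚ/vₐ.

Conservation of angular momentum gives rₚvₚ = rₐvₐ, so vₚ/vₐ = rₐ/rₚ.
vₚ/vₐ = 1.299e+10 / 6.946e+08 ≈ 18.7.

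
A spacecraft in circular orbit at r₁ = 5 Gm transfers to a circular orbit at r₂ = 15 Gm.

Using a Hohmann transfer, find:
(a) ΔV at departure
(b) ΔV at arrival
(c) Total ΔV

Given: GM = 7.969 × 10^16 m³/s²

Convert to SI: r₁ = 5 Gm = 5e+09 m; r₂ = 15 Gm = 1.5e+10 m.
Transfer semi-major axis: a_t = (r₁ + r₂)/2 = (5e+09 + 1.5e+10)/2 = 1e+10 m.
Circular speeds: v₁ = √(GM/r₁) = 3992.24 m/s, v₂ = √(GM/r₂) = 2304.92 m/s.
Transfer speeds (vis-viva v² = GM(2/r − 1/a_t)): v₁ᵗ = 4889.48 m/s, v₂ᵗ = 1629.83 m/s.
(a) ΔV₁ = |v₁ᵗ − v₁| ≈ 897.2 m/s = 897.2 m/s.
(b) ΔV₂ = |v₂ − v₂ᵗ| ≈ 675.1 m/s = 675.1 m/s.
(c) ΔV_total = ΔV₁ + ΔV₂ ≈ 1572 m/s = 1.572 km/s.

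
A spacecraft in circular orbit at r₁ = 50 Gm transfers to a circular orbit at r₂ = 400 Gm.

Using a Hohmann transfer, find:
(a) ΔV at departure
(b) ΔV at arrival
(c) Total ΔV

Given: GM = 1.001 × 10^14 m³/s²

Convert to SI: r₁ = 50 Gm = 5e+10 m; r₂ = 400 Gm = 4e+11 m.
Transfer semi-major axis: a_t = (r₁ + r₂)/2 = (5e+10 + 4e+11)/2 = 2.25e+11 m.
Circular speeds: v₁ = √(GM/r₁) = 44.7437 m/s, v₂ = √(GM/r₂) = 15.8193 m/s.
Transfer speeds (vis-viva v² = GM(2/r − 1/a_t)): v₁ᵗ = 59.6583 m/s, v₂ᵗ = 7.45729 m/s.
(a) ΔV₁ = |v₁ᵗ − v₁| ≈ 14.91 m/s = 14.91 m/s.
(b) ΔV₂ = |v₂ − v₂ᵗ| ≈ 8.362 m/s = 8.362 m/s.
(c) ΔV_total = ΔV₁ + ΔV₂ ≈ 23.28 m/s = 23.28 m/s.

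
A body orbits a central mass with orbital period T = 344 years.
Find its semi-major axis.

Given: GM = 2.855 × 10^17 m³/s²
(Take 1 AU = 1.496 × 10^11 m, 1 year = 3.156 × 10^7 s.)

Convert to SI: T = 344 years = 1.08566e+10 s.
Invert Kepler's third law: a = (GM · T² / (4π²))^(1/3).
Substituting T = 1.08566e+10 s and GM = 2.855e+17 m³/s²:
a = (2.855e+17 · (1.08566e+10)² / (4π²))^(1/3) m
a ≈ 9.482e+11 m = 6.338 AU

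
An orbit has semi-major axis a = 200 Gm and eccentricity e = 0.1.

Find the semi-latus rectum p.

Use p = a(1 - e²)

Convert to SI: a = 200 Gm = 2e+11 m.
p = a (1 − e²).
p = 2e+11 · (1 − (0.1)²) = 2e+11 · 0.99 ≈ 1.98e+11 m = 198 Gm.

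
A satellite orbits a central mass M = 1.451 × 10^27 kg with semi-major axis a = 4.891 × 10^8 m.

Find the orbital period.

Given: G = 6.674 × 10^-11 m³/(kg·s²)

GM = G · M = 6.674e-11 · 1.451e+27 = 9.68397e+16 m³/s².
Kepler's third law: T = 2π √(a³ / GM).
Substituting a = 4.891e+08 m and GM = 9.68397e+16 m³/s²:
T = 2π √((4.891e+08)³ / 9.68397e+16) s
T ≈ 2.184e+05 s = 2.528 days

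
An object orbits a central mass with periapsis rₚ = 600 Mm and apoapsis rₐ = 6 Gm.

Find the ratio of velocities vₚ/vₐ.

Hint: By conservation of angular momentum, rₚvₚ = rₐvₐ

Convert to SI: rₚ = 600 Mm = 6e+08 m; rₐ = 6 Gm = 6e+09 m.
Conservation of angular momentum gives rₚvₚ = rₐvₐ, so vₚ/vₐ = rₐ/rₚ.
vₚ/vₐ = 6e+09 / 6e+08 ≈ 10.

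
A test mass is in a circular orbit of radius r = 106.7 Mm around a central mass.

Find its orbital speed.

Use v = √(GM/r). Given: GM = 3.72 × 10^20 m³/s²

Convert to SI: r = 106.7 Mm = 1.067e+08 m.
For a circular orbit, gravity supplies the centripetal force, so v = √(GM / r).
v = √(3.72e+20 / 1.067e+08) m/s ≈ 1.867e+06 m/s = 1867 km/s.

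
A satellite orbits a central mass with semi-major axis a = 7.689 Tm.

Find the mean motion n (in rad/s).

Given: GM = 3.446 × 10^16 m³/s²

Convert to SI: a = 7.689 Tm = 7.689e+12 m.
n = √(GM / a³).
n = √(3.446e+16 / (7.689e+12)³) rad/s ≈ 8.707e-12 rad/s.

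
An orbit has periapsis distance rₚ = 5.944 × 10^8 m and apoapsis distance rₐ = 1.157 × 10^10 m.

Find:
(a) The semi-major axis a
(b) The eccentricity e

(a) a = (rₚ + rₐ) / 2 = (5.944e+08 + 1.157e+10) / 2 ≈ 6.082e+09 m = 6.082 × 10^9 m.
(b) e = (rₐ − rₚ) / (rₐ + rₚ) = (1.157e+10 − 5.944e+08) / (1.157e+10 + 5.944e+08) ≈ 0.9023.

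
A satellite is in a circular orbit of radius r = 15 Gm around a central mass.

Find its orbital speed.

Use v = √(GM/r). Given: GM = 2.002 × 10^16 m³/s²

Convert to SI: r = 15 Gm = 1.5e+10 m.
For a circular orbit, gravity supplies the centripetal force, so v = √(GM / r).
v = √(2.002e+16 / 1.5e+10) m/s ≈ 1155 m/s = 1.155 km/s.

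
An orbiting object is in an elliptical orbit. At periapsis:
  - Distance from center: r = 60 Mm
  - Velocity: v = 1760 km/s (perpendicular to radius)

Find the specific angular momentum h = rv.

Convert to SI: r = 60 Mm = 6e+07 m; v = 1760 km/s = 1.76e+06 m/s.
With v perpendicular to r, h = r · v.
h = 6e+07 · 1.76e+06 m²/s ≈ 1.056e+14 m²/s.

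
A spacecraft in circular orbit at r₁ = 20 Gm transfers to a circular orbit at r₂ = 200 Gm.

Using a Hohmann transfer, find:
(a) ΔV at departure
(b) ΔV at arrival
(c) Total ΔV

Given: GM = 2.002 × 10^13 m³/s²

Convert to SI: r₁ = 20 Gm = 2e+10 m; r₂ = 200 Gm = 2e+11 m.
Transfer semi-major axis: a_t = (r₁ + r₂)/2 = (2e+10 + 2e+11)/2 = 1.1e+11 m.
Circular speeds: v₁ = √(GM/r₁) = 31.6386 m/s, v₂ = √(GM/r₂) = 10.005 m/s.
Transfer speeds (vis-viva v² = GM(2/r − 1/a_t)): v₁ᵗ = 42.6615 m/s, v₂ᵗ = 4.26615 m/s.
(a) ΔV₁ = |v₁ᵗ − v₁| ≈ 11.02 m/s = 11.02 m/s.
(b) ΔV₂ = |v₂ − v₂ᵗ| ≈ 5.739 m/s = 5.739 m/s.
(c) ΔV_total = ΔV₁ + ΔV₂ ≈ 16.76 m/s = 16.76 m/s.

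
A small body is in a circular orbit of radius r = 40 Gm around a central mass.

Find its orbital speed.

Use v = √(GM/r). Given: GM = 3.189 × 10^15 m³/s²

Convert to SI: r = 40 Gm = 4e+10 m.
For a circular orbit, gravity supplies the centripetal force, so v = √(GM / r).
v = √(3.189e+15 / 4e+10) m/s ≈ 282.4 m/s = 282.4 m/s.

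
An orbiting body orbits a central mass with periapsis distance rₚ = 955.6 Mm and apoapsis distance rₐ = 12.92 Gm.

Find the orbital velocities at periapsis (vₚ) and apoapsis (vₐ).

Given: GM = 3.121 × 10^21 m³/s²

Convert to SI: rₚ = 955.6 Mm = 9.556e+08 m; rₐ = 12.92 Gm = 1.292e+10 m.
Use the vis-viva equation v² = GM(2/r − 1/a) with a = (rₚ + rₐ)/2 = (9.556e+08 + 1.292e+10)/2 = 6.9378e+09 m.
vₚ = √(GM · (2/rₚ − 1/a)) = √(3.121e+21 · (2/9.556e+08 − 1/6.9378e+09)) m/s ≈ 2.466e+06 m/s = 2466 km/s.
vₐ = √(GM · (2/rₐ − 1/a)) = √(3.121e+21 · (2/1.292e+10 − 1/6.9378e+09)) m/s ≈ 1.824e+05 m/s = 182.4 km/s.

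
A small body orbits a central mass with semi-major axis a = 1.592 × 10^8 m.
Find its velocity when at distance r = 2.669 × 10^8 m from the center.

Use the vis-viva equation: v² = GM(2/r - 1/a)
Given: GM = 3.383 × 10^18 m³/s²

Vis-viva: v = √(GM · (2/r − 1/a)).
2/r − 1/a = 2/2.669e+08 − 1/1.592e+08 = 1.21204e-09 m⁻¹.
v = √(3.383e+18 · 1.21204e-09) m/s ≈ 6.403e+04 m/s = 64.03 km/s.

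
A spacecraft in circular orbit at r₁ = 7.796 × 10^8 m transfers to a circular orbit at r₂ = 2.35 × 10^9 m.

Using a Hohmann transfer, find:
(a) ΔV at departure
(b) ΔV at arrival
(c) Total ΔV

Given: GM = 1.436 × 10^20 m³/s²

Transfer semi-major axis: a_t = (r₁ + r₂)/2 = (7.796e+08 + 2.35e+09)/2 = 1.5648e+09 m.
Circular speeds: v₁ = √(GM/r₁) = 429182 m/s, v₂ = √(GM/r₂) = 247197 m/s.
Transfer speeds (vis-viva v² = GM(2/r − 1/a_t)): v₁ᵗ = 525952 m/s, v₂ᵗ = 174482 m/s.
(a) ΔV₁ = |v₁ᵗ − v₁| ≈ 9.677e+04 m/s = 96.77 km/s.
(b) ΔV₂ = |v₂ − v₂ᵗ| ≈ 7.272e+04 m/s = 72.72 km/s.
(c) ΔV_total = ΔV₁ + ΔV₂ ≈ 1.695e+05 m/s = 169.5 km/s.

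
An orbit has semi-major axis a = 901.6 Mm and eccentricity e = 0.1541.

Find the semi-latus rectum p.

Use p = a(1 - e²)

Convert to SI: a = 901.6 Mm = 9.016e+08 m.
p = a (1 − e²).
p = 9.016e+08 · (1 − (0.1541)²) = 9.016e+08 · 0.976253 ≈ 8.802e+08 m = 880.2 Mm.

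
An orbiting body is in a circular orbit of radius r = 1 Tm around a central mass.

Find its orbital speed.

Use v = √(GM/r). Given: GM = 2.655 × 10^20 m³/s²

Convert to SI: r = 1 Tm = 1e+12 m.
For a circular orbit, gravity supplies the centripetal force, so v = √(GM / r).
v = √(2.655e+20 / 1e+12) m/s ≈ 1.629e+04 m/s = 16.29 km/s.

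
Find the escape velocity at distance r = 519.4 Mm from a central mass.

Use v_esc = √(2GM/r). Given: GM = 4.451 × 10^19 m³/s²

Convert to SI: r = 519.4 Mm = 5.194e+08 m.
Escape velocity comes from setting total energy to zero: ½v² − GM/r = 0 ⇒ v_esc = √(2GM / r).
v_esc = √(2 · 4.451e+19 / 5.194e+08) m/s ≈ 4.14e+05 m/s = 414 km/s.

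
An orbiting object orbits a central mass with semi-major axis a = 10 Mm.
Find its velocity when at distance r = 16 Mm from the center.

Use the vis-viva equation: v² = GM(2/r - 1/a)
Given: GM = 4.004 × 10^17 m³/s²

Convert to SI: a = 10 Mm = 1e+07 m; r = 16 Mm = 1.6e+07 m.
Vis-viva: v = √(GM · (2/r − 1/a)).
2/r − 1/a = 2/1.6e+07 − 1/1e+07 = 2.5e-08 m⁻¹.
v = √(4.004e+17 · 2.5e-08) m/s ≈ 1e+05 m/s = 100 km/s.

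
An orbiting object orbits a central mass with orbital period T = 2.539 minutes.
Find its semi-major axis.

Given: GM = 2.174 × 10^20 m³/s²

Convert to SI: T = 2.539 minutes = 152.34 s.
Invert Kepler's third law: a = (GM · T² / (4π²))^(1/3).
Substituting T = 152.34 s and GM = 2.174e+20 m³/s²:
a = (2.174e+20 · (152.34)² / (4π²))^(1/3) m
a ≈ 5.037e+07 m = 50.37 Mm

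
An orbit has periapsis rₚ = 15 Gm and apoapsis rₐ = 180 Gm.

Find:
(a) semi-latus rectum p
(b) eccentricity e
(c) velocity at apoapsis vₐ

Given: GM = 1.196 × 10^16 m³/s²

Convert to SI: rₚ = 15 Gm = 1.5e+10 m; rₐ = 180 Gm = 1.8e+11 m.
(a) From a = (rₚ + rₐ)/2 = 9.75e+10 m and e = (rₐ − rₚ)/(rₐ + rₚ) = 0.846154, p = a(1 − e²) = 9.75e+10 · (1 − (0.846154)²) ≈ 2.769e+10 m
(b) e = (rₐ − rₚ)/(rₐ + rₚ) = (1.8e+11 − 1.5e+10)/(1.8e+11 + 1.5e+10) ≈ 0.8462
(c) With a = (rₚ + rₐ)/2 = 9.75e+10 m, vₐ = √(GM (2/rₐ − 1/a)) = √(1.196e+16 · (2/1.8e+11 − 1/9.75e+10)) m/s ≈ 101.1 m/s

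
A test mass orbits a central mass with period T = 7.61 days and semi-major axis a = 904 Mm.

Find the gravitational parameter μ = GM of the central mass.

Convert to SI: T = 7.61 days = 657504 s; a = 904 Mm = 9.04e+08 m.
GM = 4π² · a³ / T².
GM = 4π² · (9.04e+08)³ / (657504)² m³/s² ≈ 6.746e+16 m³/s² = 6.746 × 10^16 m³/s².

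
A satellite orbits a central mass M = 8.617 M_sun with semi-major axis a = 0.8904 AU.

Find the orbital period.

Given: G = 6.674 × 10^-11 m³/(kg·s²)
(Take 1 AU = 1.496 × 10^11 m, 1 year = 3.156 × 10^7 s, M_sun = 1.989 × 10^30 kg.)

Convert to SI: a = 0.8904 AU = 1.33204e+11 m; M = 8.617 M_sun = 1.71392e+31 kg.
GM = G · M = 6.674e-11 · 1.71392e+31 = 1.14387e+21 m³/s².
Kepler's third law: T = 2π √(a³ / GM).
Substituting a = 1.33204e+11 m and GM = 1.14387e+21 m³/s²:
T = 2π √((1.33204e+11)³ / 1.14387e+21) s
T ≈ 9.032e+06 s = 0.2862 years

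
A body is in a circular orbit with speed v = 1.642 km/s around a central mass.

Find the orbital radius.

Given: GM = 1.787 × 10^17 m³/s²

Convert to SI: v = 1.642 km/s = 1642 m/s.
For a circular orbit, v² = GM / r, so r = GM / v².
r = 1.787e+17 / (1642)² m ≈ 6.628e+10 m = 66.28 Gm.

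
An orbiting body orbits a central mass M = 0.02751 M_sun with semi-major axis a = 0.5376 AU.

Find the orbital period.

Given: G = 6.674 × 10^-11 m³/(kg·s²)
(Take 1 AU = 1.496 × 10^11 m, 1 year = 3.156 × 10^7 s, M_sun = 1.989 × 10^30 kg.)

Convert to SI: a = 0.5376 AU = 8.0425e+10 m; M = 0.02751 M_sun = 5.47174e+28 kg.
GM = G · M = 6.674e-11 · 5.47174e+28 = 3.65184e+18 m³/s².
Kepler's third law: T = 2π √(a³ / GM).
Substituting a = 8.0425e+10 m and GM = 3.65184e+18 m³/s²:
T = 2π √((8.0425e+10)³ / 3.65184e+18) s
T ≈ 7.499e+07 s = 2.376 years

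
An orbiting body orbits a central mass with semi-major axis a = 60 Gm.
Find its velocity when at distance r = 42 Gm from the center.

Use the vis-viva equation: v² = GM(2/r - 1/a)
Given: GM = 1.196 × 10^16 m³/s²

Convert to SI: a = 60 Gm = 6e+10 m; r = 42 Gm = 4.2e+10 m.
Vis-viva: v = √(GM · (2/r − 1/a)).
2/r − 1/a = 2/4.2e+10 − 1/6e+10 = 3.09524e-11 m⁻¹.
v = √(1.196e+16 · 3.09524e-11) m/s ≈ 608.4 m/s = 608.4 m/s.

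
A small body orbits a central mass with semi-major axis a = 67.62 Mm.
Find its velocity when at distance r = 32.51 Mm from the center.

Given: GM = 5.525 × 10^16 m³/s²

Convert to SI: a = 67.62 Mm = 6.762e+07 m; r = 32.51 Mm = 3.251e+07 m.
Vis-viva: v = √(GM · (2/r − 1/a)).
2/r − 1/a = 2/3.251e+07 − 1/6.762e+07 = 4.6731e-08 m⁻¹.
v = √(5.525e+16 · 4.6731e-08) m/s ≈ 5.081e+04 m/s = 50.81 km/s.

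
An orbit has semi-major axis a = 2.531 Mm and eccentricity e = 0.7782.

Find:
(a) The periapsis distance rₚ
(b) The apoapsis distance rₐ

Convert to SI: a = 2.531 Mm = 2.531e+06 m.
(a) rₚ = a(1 − e) = 2.531e+06 · (1 − 0.7782) = 2.531e+06 · 0.2218 ≈ 5.614e+05 m = 561.4 km.
(b) rₐ = a(1 + e) = 2.531e+06 · (1 + 0.7782) = 2.531e+06 · 1.7782 ≈ 4.501e+06 m = 4.501 Mm.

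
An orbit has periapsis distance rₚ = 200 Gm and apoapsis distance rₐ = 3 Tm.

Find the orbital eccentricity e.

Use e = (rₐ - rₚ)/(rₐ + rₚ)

Convert to SI: rₚ = 200 Gm = 2e+11 m; rₐ = 3 Tm = 3e+12 m.
e = (rₐ − rₚ) / (rₐ + rₚ).
e = (3e+12 − 2e+11) / (3e+12 + 2e+11) = 2.8e+12 / 3.2e+12 ≈ 0.875.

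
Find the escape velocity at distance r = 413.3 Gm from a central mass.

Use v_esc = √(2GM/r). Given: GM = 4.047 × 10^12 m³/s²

Convert to SI: r = 413.3 Gm = 4.133e+11 m.
Escape velocity comes from setting total energy to zero: ½v² − GM/r = 0 ⇒ v_esc = √(2GM / r).
v_esc = √(2 · 4.047e+12 / 4.133e+11) m/s ≈ 4.425 m/s = 4.425 m/s.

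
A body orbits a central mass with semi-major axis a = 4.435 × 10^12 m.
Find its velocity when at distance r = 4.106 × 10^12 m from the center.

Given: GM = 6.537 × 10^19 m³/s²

Vis-viva: v = √(GM · (2/r − 1/a)).
2/r − 1/a = 2/4.106e+12 − 1/4.435e+12 = 2.61613e-13 m⁻¹.
v = √(6.537e+19 · 2.61613e-13) m/s ≈ 4135 m/s = 4.135 km/s.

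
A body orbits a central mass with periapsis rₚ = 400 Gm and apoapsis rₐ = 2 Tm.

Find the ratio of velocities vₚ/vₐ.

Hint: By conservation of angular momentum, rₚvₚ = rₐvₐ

Convert to SI: rₚ = 400 Gm = 4e+11 m; rₐ = 2 Tm = 2e+12 m.
Conservation of angular momentum gives rₚvₚ = rₐvₐ, so vₚ/vₐ = rₐ/rₚ.
vₚ/vₐ = 2e+12 / 4e+11 ≈ 5.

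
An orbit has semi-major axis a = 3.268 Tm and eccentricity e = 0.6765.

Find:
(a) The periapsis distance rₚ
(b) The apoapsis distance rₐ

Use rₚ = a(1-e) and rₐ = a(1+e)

Convert to SI: a = 3.268 Tm = 3.268e+12 m.
(a) rₚ = a(1 − e) = 3.268e+12 · (1 − 0.6765) = 3.268e+12 · 0.3235 ≈ 1.057e+12 m = 1.057 Tm.
(b) rₐ = a(1 + e) = 3.268e+12 · (1 + 0.6765) = 3.268e+12 · 1.6765 ≈ 5.479e+12 m = 5.479 Tm.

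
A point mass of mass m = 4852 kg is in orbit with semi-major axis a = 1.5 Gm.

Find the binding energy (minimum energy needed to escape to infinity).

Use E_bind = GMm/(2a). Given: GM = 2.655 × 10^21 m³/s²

Convert to SI: a = 1.5 Gm = 1.5e+09 m.
Total orbital energy is E = −GMm/(2a); binding energy is E_bind = −E = GMm/(2a).
E_bind = 2.655e+21 · 4852 / (2 · 1.5e+09) J ≈ 4.294e+15 J = 4.294 PJ.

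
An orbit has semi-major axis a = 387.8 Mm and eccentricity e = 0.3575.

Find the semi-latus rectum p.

Convert to SI: a = 387.8 Mm = 3.878e+08 m.
p = a (1 − e²).
p = 3.878e+08 · (1 − (0.3575)²) = 3.878e+08 · 0.872194 ≈ 3.382e+08 m = 338.2 Mm.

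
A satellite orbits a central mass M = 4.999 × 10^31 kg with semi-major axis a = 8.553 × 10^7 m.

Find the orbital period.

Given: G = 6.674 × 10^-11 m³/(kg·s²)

GM = G · M = 6.674e-11 · 4.999e+31 = 3.33633e+21 m³/s².
Kepler's third law: T = 2π √(a³ / GM).
Substituting a = 8.553e+07 m and GM = 3.33633e+21 m³/s²:
T = 2π √((8.553e+07)³ / 3.33633e+21) s
T ≈ 86.04 s = 1.434 minutes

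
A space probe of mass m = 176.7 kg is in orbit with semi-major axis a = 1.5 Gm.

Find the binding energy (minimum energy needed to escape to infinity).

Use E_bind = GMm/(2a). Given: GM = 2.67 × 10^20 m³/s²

Convert to SI: a = 1.5 Gm = 1.5e+09 m.
Total orbital energy is E = −GMm/(2a); binding energy is E_bind = −E = GMm/(2a).
E_bind = 2.67e+20 · 176.7 / (2 · 1.5e+09) J ≈ 1.573e+13 J = 15.73 TJ.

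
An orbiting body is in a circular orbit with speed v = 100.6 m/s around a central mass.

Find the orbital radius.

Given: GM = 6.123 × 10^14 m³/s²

For a circular orbit, v² = GM / r, so r = GM / v².
r = 6.123e+14 / (100.6)² m ≈ 6.05e+10 m = 60.5 Gm.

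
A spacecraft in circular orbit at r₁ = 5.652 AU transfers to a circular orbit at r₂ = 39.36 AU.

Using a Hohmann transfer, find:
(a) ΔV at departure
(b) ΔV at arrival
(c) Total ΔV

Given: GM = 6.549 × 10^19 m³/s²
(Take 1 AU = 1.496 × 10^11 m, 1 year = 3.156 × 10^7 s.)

Convert to SI: r₁ = 5.652 AU = 8.45539e+11 m; r₂ = 39.36 AU = 5.88826e+12 m.
Transfer semi-major axis: a_t = (r₁ + r₂)/2 = (8.45539e+11 + 5.88826e+12)/2 = 3.3669e+12 m.
Circular speeds: v₁ = √(GM/r₁) = 8800.77 m/s, v₂ = √(GM/r₂) = 3334.99 m/s.
Transfer speeds (vis-viva v² = GM(2/r − 1/a_t)): v₁ᵗ = 11638.6 m/s, v₂ᵗ = 1671.27 m/s.
(a) ΔV₁ = |v₁ᵗ − v₁| ≈ 2838 m/s = 0.5987 AU/year.
(b) ΔV₂ = |v₂ − v₂ᵗ| ≈ 1664 m/s = 0.351 AU/year.
(c) ΔV_total = ΔV₁ + ΔV₂ ≈ 4502 m/s = 0.9496 AU/year.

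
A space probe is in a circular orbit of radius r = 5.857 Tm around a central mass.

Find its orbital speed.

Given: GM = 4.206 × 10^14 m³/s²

Convert to SI: r = 5.857 Tm = 5.857e+12 m.
For a circular orbit, gravity supplies the centripetal force, so v = √(GM / r).
v = √(4.206e+14 / 5.857e+12) m/s ≈ 8.474 m/s = 8.474 m/s.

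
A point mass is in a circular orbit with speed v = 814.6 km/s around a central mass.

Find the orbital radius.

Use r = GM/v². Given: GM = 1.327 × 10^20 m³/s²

Convert to SI: v = 814.6 km/s = 814600 m/s.
For a circular orbit, v² = GM / r, so r = GM / v².
r = 1.327e+20 / (814600)² m ≈ 2e+08 m = 200 Mm.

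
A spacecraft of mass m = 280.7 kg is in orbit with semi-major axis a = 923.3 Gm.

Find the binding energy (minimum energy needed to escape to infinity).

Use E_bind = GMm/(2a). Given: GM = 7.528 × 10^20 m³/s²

Convert to SI: a = 923.3 Gm = 9.233e+11 m.
Total orbital energy is E = −GMm/(2a); binding energy is E_bind = −E = GMm/(2a).
E_bind = 7.528e+20 · 280.7 / (2 · 9.233e+11) J ≈ 1.144e+11 J = 114.4 GJ.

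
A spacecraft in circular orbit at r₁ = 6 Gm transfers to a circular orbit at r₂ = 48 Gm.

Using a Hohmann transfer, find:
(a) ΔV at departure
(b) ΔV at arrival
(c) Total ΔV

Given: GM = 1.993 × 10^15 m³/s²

Convert to SI: r₁ = 6 Gm = 6e+09 m; r₂ = 48 Gm = 4.8e+10 m.
Transfer semi-major axis: a_t = (r₁ + r₂)/2 = (6e+09 + 4.8e+10)/2 = 2.7e+10 m.
Circular speeds: v₁ = √(GM/r₁) = 576.339 m/s, v₂ = √(GM/r₂) = 203.767 m/s.
Transfer speeds (vis-viva v² = GM(2/r − 1/a_t)): v₁ᵗ = 768.452 m/s, v₂ᵗ = 96.0565 m/s.
(a) ΔV₁ = |v₁ᵗ − v₁| ≈ 192.1 m/s = 192.1 m/s.
(b) ΔV₂ = |v₂ − v₂ᵗ| ≈ 107.7 m/s = 107.7 m/s.
(c) ΔV_total = ΔV₁ + ΔV₂ ≈ 299.8 m/s = 299.8 m/s.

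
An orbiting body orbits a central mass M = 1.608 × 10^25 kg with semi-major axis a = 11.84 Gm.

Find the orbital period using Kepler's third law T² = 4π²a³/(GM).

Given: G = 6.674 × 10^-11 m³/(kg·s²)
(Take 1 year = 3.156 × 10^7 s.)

Convert to SI: a = 11.84 Gm = 1.184e+10 m.
GM = G · M = 6.674e-11 · 1.608e+25 = 1.07318e+15 m³/s².
Kepler's third law: T = 2π √(a³ / GM).
Substituting a = 1.184e+10 m and GM = 1.07318e+15 m³/s²:
T = 2π √((1.184e+10)³ / 1.07318e+15) s
T ≈ 2.471e+08 s = 7.83 years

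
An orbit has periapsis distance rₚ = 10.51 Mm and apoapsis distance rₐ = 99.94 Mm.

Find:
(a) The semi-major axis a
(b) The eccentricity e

Convert to SI: rₚ = 10.51 Mm = 1.051e+07 m; rₐ = 99.94 Mm = 9.994e+07 m.
(a) a = (rₚ + rₐ) / 2 = (1.051e+07 + 9.994e+07) / 2 ≈ 5.522e+07 m = 55.23 Mm.
(b) e = (rₐ − rₚ) / (rₐ + rₚ) = (9.994e+07 − 1.051e+07) / (9.994e+07 + 1.051e+07) ≈ 0.8097.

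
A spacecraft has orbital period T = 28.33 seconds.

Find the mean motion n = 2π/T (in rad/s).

n = 2π / T.
n = 2π / 28.33 s ≈ 0.2218 rad/s.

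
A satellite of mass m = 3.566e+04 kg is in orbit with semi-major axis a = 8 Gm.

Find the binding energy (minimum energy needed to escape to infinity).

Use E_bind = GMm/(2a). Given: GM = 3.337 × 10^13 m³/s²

Convert to SI: a = 8 Gm = 8e+09 m.
Total orbital energy is E = −GMm/(2a); binding energy is E_bind = −E = GMm/(2a).
E_bind = 3.337e+13 · 3.566e+04 / (2 · 8e+09) J ≈ 7.437e+07 J = 74.37 MJ.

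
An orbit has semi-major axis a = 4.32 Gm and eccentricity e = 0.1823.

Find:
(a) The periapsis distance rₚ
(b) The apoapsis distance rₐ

Convert to SI: a = 4.32 Gm = 4.32e+09 m.
(a) rₚ = a(1 − e) = 4.32e+09 · (1 − 0.1823) = 4.32e+09 · 0.8177 ≈ 3.532e+09 m = 3.532 Gm.
(b) rₐ = a(1 + e) = 4.32e+09 · (1 + 0.1823) = 4.32e+09 · 1.1823 ≈ 5.108e+09 m = 5.108 Gm.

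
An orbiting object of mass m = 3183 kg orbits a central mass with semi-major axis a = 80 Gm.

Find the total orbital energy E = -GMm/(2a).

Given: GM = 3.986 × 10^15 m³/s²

Convert to SI: a = 80 Gm = 8e+10 m.
E = −GMm / (2a).
E = −3.986e+15 · 3183 / (2 · 8e+10) J ≈ -7.93e+07 J = -79.3 MJ.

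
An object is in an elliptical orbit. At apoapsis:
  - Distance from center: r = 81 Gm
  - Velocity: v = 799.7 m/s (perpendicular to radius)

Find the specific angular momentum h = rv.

Convert to SI: r = 81 Gm = 8.1e+10 m.
With v perpendicular to r, h = r · v.
h = 8.1e+10 · 799.7 m²/s ≈ 6.478e+13 m²/s.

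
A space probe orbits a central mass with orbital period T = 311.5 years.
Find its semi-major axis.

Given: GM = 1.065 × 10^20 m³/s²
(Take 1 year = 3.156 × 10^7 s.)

Convert to SI: T = 311.5 years = 9.83094e+09 s.
Invert Kepler's third law: a = (GM · T² / (4π²))^(1/3).
Substituting T = 9.83094e+09 s and GM = 1.065e+20 m³/s²:
a = (1.065e+20 · (9.83094e+09)² / (4π²))^(1/3) m
a ≈ 6.388e+12 m = 6.388 × 10^12 m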